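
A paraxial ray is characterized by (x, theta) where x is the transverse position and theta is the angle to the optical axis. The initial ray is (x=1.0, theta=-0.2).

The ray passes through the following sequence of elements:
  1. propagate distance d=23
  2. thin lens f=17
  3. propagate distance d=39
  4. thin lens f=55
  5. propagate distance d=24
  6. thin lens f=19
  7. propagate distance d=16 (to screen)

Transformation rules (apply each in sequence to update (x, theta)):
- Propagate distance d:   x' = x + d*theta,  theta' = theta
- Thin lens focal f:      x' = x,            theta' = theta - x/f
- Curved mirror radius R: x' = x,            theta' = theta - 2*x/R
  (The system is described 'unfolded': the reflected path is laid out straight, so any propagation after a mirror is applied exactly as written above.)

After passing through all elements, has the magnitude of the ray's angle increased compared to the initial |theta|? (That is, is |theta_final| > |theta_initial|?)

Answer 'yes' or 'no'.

Answer: no

Derivation:
Initial: x=1.0000 theta=-0.2000
After 1 (propagate distance d=23): x=-3.6000 theta=-0.2000
After 2 (thin lens f=17): x=-3.6000 theta=1/85 (≈0.0118)
After 3 (propagate distance d=39): x=-267/85 (≈-3.1412) theta=1/85 (≈0.0118)
After 4 (thin lens f=55): x=-267/85 (≈-3.1412) theta=322/4675 (≈0.0689)
After 5 (propagate distance d=24): x=-6957/4675 (≈-1.4881) theta=322/4675 (≈0.0689)
After 6 (thin lens f=19): x=-6957/4675 (≈-1.4881) theta=523/3553 (≈0.1472)
After 7 (propagate distance d=16 (to screen)): x=77017/88825 (≈0.8671) theta=523/3553 (≈0.1472)
|theta_initial|=0.2000 |theta_final|=523/3553 (≈0.1472) -> not increased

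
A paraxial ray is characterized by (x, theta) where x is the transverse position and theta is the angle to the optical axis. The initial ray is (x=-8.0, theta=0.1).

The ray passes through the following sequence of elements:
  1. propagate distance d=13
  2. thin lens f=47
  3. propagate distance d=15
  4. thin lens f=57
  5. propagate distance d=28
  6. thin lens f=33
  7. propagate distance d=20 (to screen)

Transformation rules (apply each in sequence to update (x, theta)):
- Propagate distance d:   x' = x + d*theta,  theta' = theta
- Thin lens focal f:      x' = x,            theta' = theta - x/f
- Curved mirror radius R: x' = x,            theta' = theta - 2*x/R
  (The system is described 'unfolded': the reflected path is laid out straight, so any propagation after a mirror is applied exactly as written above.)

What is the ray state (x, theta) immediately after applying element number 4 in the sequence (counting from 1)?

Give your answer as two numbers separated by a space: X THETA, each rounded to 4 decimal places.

Initial: x=-8.0000 theta=0.1000
After 1 (propagate distance d=13): x=-6.7000 theta=0.1000
After 2 (thin lens f=47): x=-6.7000 theta=57/235 (≈0.2426)
After 3 (propagate distance d=15): x=-1439/470 (≈-3.0617) theta=57/235 (≈0.2426)
After 4 (thin lens f=57): x=-1439/470 (≈-3.0617) theta=7937/26790 (≈0.2963)
Rounded to 4 decimal places: x = -3.0617, theta = 0.2963

Answer: -3.0617 0.2963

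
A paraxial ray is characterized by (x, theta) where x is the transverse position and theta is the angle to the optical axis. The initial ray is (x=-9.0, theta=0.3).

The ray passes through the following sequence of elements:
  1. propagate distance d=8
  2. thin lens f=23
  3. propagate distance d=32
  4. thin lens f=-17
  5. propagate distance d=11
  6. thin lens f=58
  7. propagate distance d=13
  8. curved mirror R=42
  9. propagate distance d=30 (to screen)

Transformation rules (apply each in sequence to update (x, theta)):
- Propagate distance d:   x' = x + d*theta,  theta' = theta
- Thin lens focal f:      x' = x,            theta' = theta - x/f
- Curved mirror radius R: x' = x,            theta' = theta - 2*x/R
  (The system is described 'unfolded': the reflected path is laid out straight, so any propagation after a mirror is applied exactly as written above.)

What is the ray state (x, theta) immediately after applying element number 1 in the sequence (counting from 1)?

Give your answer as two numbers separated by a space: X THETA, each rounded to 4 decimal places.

Answer: -6.6000 0.3000

Derivation:
Initial: x=-9.0000 theta=0.3000
After 1 (propagate distance d=8): x=-6.6000 theta=0.3000
Rounded to 4 decimal places: x = -6.6000, theta = 0.3000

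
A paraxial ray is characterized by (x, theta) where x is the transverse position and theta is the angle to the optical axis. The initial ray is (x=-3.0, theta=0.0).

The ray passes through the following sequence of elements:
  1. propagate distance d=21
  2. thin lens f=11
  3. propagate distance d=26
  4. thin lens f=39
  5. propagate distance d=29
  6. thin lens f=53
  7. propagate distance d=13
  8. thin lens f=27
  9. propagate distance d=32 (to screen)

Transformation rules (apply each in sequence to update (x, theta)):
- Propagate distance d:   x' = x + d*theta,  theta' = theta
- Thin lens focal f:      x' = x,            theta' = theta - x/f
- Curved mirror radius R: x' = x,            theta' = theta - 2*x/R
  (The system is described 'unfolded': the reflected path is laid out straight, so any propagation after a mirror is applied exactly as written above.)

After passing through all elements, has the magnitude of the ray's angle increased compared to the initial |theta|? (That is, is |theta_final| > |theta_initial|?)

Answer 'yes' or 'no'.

Answer: yes

Derivation:
Initial: x=-3.0000 theta=0.0000
After 1 (propagate distance d=21): x=-3.0000 theta=0.0000
After 2 (thin lens f=11): x=-3.0000 theta=3/11 (≈0.2727)
After 3 (propagate distance d=26): x=45/11 (≈4.0909) theta=3/11 (≈0.2727)
After 4 (thin lens f=39): x=45/11 (≈4.0909) theta=24/143 (≈0.1678)
After 5 (propagate distance d=29): x=1281/143 (≈8.9580) theta=24/143 (≈0.1678)
After 6 (thin lens f=53): x=1281/143 (≈8.9580) theta=-9/7579 (≈-0.0012)
After 7 (propagate distance d=13): x=67776/7579 (≈8.9426) theta=-9/7579 (≈-0.0012)
After 8 (thin lens f=27): x=67776/7579 (≈8.9426) theta=-22673/68211 (≈-0.3324)
After 9 (propagate distance d=32 (to screen)): x=-115552/68211 (≈-1.6940) theta=-22673/68211 (≈-0.3324)
|theta_initial|=0.0000 |theta_final|=22673/68211 (≈0.3324) -> increased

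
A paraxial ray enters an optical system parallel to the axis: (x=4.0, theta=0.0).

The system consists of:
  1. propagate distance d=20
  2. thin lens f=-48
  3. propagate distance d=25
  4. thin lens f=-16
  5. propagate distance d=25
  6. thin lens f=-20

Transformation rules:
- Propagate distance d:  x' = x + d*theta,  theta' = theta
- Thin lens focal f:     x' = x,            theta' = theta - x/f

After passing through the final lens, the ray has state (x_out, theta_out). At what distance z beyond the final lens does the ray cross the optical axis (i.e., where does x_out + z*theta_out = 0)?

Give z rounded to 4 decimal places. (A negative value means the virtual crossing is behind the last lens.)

Answer: -13.1181

Derivation:
Initial: x=4.0000 theta=0.0000
After 1 (propagate distance d=20): x=4.0000 theta=0.0000
After 2 (thin lens f=-48): x=4.0000 theta=1/12 (≈0.0833)
After 3 (propagate distance d=25): x=73/12 (≈6.0833) theta=1/12 (≈0.0833)
After 4 (thin lens f=-16): x=73/12 (≈6.0833) theta=89/192 (≈0.4635)
After 5 (propagate distance d=25): x=1131/64 (≈17.6719) theta=89/192 (≈0.4635)
After 6 (thin lens f=-20): x=1131/64 (≈17.6719) theta=5173/3840 (≈1.3471)
z_focus = -x_out/theta_out = -(1131/64)/(5173/3840) = -67860/5173 ≈ -13.1181
Rounded to 4 decimal places: z = -13.1181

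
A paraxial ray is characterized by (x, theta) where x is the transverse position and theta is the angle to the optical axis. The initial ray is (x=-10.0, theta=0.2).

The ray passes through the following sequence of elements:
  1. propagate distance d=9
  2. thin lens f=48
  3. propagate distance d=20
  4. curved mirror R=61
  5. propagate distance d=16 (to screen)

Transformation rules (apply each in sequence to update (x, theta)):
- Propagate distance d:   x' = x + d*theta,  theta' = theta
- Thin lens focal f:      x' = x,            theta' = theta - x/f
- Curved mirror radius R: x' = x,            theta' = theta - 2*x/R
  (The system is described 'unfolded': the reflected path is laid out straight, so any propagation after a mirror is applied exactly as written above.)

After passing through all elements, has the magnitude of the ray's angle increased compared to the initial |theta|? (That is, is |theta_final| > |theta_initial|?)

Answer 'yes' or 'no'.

Initial: x=-10.0000 theta=0.2000
After 1 (propagate distance d=9): x=-8.2000 theta=0.2000
After 2 (thin lens f=48): x=-8.2000 theta=89/240 (≈0.3708)
After 3 (propagate distance d=20): x=-47/60 (≈-0.7833) theta=89/240 (≈0.3708)
After 4 (curved mirror R=61): x=-47/60 (≈-0.7833) theta=387/976 (≈0.3965)
After 5 (propagate distance d=16 (to screen)): x=20353/3660 (≈5.5609) theta=387/976 (≈0.3965)
|theta_initial|=0.2000 |theta_final|=387/976 (≈0.3965) -> increased

Answer: yes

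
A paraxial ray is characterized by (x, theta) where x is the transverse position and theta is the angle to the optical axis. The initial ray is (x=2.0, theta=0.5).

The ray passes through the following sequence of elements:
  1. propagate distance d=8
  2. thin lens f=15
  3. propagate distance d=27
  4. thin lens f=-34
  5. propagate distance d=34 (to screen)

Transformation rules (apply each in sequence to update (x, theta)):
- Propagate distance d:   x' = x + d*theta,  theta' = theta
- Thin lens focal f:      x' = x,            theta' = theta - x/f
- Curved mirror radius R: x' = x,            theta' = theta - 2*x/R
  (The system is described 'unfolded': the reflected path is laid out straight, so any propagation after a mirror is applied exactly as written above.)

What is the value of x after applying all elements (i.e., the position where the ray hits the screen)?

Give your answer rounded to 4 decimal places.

Answer: 20.8000

Derivation:
Initial: x=2.0000 theta=0.5000
After 1 (propagate distance d=8): x=6.0000 theta=0.5000
After 2 (thin lens f=15): x=6.0000 theta=0.1000
After 3 (propagate distance d=27): x=8.7000 theta=0.1000
After 4 (thin lens f=-34): x=8.7000 theta=121/340 (≈0.3559)
After 5 (propagate distance d=34 (to screen)): x=20.8000 theta=121/340 (≈0.3559)
Rounded to 4 decimal places: x = 20.8000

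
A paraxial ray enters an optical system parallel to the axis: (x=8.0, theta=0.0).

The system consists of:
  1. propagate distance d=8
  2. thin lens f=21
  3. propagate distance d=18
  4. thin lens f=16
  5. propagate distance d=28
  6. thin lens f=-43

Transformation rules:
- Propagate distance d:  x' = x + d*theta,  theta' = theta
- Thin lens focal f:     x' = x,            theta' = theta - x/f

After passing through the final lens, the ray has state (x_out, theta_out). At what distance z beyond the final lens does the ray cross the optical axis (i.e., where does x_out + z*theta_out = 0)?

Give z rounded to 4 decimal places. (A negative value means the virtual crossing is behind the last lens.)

Initial: x=8.0000 theta=0.0000
After 1 (propagate distance d=8): x=8.0000 theta=0.0000
After 2 (thin lens f=21): x=8.0000 theta=-8/21 (≈-0.3810)
After 3 (propagate distance d=18): x=8/7 (≈1.1429) theta=-8/21 (≈-0.3810)
After 4 (thin lens f=16): x=8/7 (≈1.1429) theta=-19/42 (≈-0.4524)
After 5 (propagate distance d=28): x=-242/21 (≈-11.5238) theta=-19/42 (≈-0.4524)
After 6 (thin lens f=-43): x=-242/21 (≈-11.5238) theta=-1301/1806 (≈-0.7204)
z_focus = -x_out/theta_out = -(-242/21)/(-1301/1806) = -20812/1301 ≈ -15.9969
Rounded to 4 decimal places: z = -15.9969

Answer: -15.9969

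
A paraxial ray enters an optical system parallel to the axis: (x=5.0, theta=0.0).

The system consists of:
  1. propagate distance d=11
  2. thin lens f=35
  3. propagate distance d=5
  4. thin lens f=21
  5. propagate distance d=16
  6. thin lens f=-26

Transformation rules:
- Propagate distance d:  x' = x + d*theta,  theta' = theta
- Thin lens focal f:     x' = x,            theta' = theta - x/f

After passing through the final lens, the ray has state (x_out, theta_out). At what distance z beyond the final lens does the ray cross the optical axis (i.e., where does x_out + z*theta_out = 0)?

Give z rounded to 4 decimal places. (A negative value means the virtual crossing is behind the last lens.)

Answer: -3.1984

Derivation:
Initial: x=5.0000 theta=0.0000
After 1 (propagate distance d=11): x=5.0000 theta=0.0000
After 2 (thin lens f=35): x=5.0000 theta=-1/7 (≈-0.1429)
After 3 (propagate distance d=5): x=30/7 (≈4.2857) theta=-1/7 (≈-0.1429)
After 4 (thin lens f=21): x=30/7 (≈4.2857) theta=-17/49 (≈-0.3469)
After 5 (propagate distance d=16): x=-62/49 (≈-1.2653) theta=-17/49 (≈-0.3469)
After 6 (thin lens f=-26): x=-62/49 (≈-1.2653) theta=-36/91 (≈-0.3956)
z_focus = -x_out/theta_out = -(-62/49)/(-36/91) = -403/126 ≈ -3.1984
Rounded to 4 decimal places: z = -3.1984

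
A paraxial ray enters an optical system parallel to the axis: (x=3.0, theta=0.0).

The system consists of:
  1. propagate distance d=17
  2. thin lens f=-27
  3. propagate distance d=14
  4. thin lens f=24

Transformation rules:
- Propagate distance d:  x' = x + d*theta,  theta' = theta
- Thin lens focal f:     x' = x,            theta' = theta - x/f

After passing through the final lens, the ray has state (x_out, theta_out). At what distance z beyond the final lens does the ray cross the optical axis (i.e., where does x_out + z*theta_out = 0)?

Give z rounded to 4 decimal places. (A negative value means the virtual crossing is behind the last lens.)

Answer: 57.8824

Derivation:
Initial: x=3.0000 theta=0.0000
After 1 (propagate distance d=17): x=3.0000 theta=0.0000
After 2 (thin lens f=-27): x=3.0000 theta=1/9 (≈0.1111)
After 3 (propagate distance d=14): x=41/9 (≈4.5556) theta=1/9 (≈0.1111)
After 4 (thin lens f=24): x=41/9 (≈4.5556) theta=-17/216 (≈-0.0787)
z_focus = -x_out/theta_out = -(41/9)/(-17/216) = 984/17 ≈ 57.8824
Rounded to 4 decimal places: z = 57.8824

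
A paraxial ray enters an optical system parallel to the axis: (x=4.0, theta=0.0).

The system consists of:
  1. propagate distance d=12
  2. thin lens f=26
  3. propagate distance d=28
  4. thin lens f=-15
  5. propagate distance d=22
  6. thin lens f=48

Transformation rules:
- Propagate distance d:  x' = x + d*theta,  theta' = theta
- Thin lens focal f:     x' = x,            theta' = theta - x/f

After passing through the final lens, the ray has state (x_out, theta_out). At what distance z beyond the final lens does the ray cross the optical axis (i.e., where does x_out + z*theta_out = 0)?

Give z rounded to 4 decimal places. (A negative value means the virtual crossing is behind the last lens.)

Initial: x=4.0000 theta=0.0000
After 1 (propagate distance d=12): x=4.0000 theta=0.0000
After 2 (thin lens f=26): x=4.0000 theta=-2/13 (≈-0.1538)
After 3 (propagate distance d=28): x=-4/13 (≈-0.3077) theta=-2/13 (≈-0.1538)
After 4 (thin lens f=-15): x=-4/13 (≈-0.3077) theta=-34/195 (≈-0.1744)
After 5 (propagate distance d=22): x=-808/195 (≈-4.1436) theta=-34/195 (≈-0.1744)
After 6 (thin lens f=48): x=-808/195 (≈-4.1436) theta=-103/1170 (≈-0.0880)
z_focus = -x_out/theta_out = -(-808/195)/(-103/1170) = -4848/103 ≈ -47.0680
Rounded to 4 decimal places: z = -47.0680

Answer: -47.0680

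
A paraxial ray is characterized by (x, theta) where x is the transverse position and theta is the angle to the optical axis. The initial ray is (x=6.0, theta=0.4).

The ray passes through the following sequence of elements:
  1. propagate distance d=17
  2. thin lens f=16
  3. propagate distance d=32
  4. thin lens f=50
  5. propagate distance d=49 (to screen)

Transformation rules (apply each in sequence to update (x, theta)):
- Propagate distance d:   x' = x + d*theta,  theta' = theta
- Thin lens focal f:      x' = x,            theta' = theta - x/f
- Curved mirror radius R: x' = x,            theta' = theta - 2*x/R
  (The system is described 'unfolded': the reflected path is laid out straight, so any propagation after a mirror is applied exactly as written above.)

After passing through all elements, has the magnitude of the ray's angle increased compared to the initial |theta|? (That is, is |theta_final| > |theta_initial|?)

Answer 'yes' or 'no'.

Answer: no

Derivation:
Initial: x=6.0000 theta=0.4000
After 1 (propagate distance d=17): x=12.8000 theta=0.4000
After 2 (thin lens f=16): x=12.8000 theta=-0.4000
After 3 (propagate distance d=32): x=0.0000 theta=-0.4000
After 4 (thin lens f=50): x=0.0000 theta=-0.4000
After 5 (propagate distance d=49 (to screen)): x=-19.6000 theta=-0.4000
|theta_initial|=0.4000 |theta_final|=0.4000 -> not increased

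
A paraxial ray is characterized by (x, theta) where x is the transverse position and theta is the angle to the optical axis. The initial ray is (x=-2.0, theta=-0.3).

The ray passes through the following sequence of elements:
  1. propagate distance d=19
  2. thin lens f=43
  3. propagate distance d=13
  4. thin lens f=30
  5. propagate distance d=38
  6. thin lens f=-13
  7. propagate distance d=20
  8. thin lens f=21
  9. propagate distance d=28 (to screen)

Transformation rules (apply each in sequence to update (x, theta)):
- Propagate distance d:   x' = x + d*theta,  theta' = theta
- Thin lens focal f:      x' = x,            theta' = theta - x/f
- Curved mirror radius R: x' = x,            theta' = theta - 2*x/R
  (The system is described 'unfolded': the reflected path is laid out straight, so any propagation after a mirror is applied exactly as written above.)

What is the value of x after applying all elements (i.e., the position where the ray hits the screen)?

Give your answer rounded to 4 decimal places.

Initial: x=-2.0000 theta=-0.3000
After 1 (propagate distance d=19): x=-7.7000 theta=-0.3000
After 2 (thin lens f=43): x=-7.7000 theta=-26/215 (≈-0.1209)
After 3 (propagate distance d=13): x=-3987/430 (≈-9.2721) theta=-26/215 (≈-0.1209)
After 4 (thin lens f=30): x=-3987/430 (≈-9.2721) theta=809/4300 (≈0.1881)
After 5 (propagate distance d=38): x=-2282/1075 (≈-2.1228) theta=809/4300 (≈0.1881)
After 6 (thin lens f=-13): x=-2282/1075 (≈-2.1228) theta=1389/55900 (≈0.0248)
After 7 (propagate distance d=20): x=-22721/13975 (≈-1.6258) theta=1389/55900 (≈0.0248)
After 8 (thin lens f=21): x=-22721/13975 (≈-1.6258) theta=120053/1173900 (≈0.1023)
After 9 (propagate distance d=28 (to screen)): x=10378/8385 (≈1.2377) theta=120053/1173900 (≈0.1023)
Rounded to 4 decimal places: x = 1.2377

Answer: 1.2377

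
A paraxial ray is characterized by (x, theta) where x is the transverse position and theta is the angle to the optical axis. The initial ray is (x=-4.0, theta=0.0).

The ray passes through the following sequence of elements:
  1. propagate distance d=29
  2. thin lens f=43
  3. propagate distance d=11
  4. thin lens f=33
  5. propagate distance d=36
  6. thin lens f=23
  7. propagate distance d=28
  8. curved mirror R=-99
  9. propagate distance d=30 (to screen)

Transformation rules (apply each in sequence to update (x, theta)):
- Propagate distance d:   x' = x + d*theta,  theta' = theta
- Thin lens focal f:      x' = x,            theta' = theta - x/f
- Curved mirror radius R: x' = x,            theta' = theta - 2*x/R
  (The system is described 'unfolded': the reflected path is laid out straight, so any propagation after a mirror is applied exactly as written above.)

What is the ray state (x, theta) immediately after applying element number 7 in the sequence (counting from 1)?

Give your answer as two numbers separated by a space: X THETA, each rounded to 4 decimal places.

Answer: 4.3435 0.0259

Derivation:
Initial: x=-4.0000 theta=0.0000
After 1 (propagate distance d=29): x=-4.0000 theta=0.0000
After 2 (thin lens f=43): x=-4.0000 theta=4/43 (≈0.0930)
After 3 (propagate distance d=11): x=-128/43 (≈-2.9767) theta=4/43 (≈0.0930)
After 4 (thin lens f=33): x=-128/43 (≈-2.9767) theta=260/1419 (≈0.1832)
After 5 (propagate distance d=36): x=1712/473 (≈3.6195) theta=260/1419 (≈0.1832)
After 6 (thin lens f=23): x=1712/473 (≈3.6195) theta=844/32637 (≈0.0259)
After 7 (propagate distance d=28): x=141760/32637 (≈4.3435) theta=844/32637 (≈0.0259)
Rounded to 4 decimal places: x = 4.3435, theta = 0.0259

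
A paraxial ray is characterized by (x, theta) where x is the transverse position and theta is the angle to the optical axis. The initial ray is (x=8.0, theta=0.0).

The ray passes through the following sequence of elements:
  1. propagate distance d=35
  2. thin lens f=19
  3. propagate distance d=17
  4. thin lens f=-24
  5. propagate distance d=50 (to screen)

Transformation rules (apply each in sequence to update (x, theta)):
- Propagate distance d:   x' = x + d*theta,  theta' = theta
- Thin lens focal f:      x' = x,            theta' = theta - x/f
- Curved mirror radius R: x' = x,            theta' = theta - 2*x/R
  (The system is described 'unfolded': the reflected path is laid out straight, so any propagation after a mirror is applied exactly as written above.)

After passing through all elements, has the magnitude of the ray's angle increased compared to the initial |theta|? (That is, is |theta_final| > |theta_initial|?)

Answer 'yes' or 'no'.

Initial: x=8.0000 theta=0.0000
After 1 (propagate distance d=35): x=8.0000 theta=0.0000
After 2 (thin lens f=19): x=8.0000 theta=-8/19 (≈-0.4211)
After 3 (propagate distance d=17): x=16/19 (≈0.8421) theta=-8/19 (≈-0.4211)
After 4 (thin lens f=-24): x=16/19 (≈0.8421) theta=-22/57 (≈-0.3860)
After 5 (propagate distance d=50 (to screen)): x=-1052/57 (≈-18.4561) theta=-22/57 (≈-0.3860)
|theta_initial|=0.0000 |theta_final|=22/57 (≈0.3860) -> increased

Answer: yes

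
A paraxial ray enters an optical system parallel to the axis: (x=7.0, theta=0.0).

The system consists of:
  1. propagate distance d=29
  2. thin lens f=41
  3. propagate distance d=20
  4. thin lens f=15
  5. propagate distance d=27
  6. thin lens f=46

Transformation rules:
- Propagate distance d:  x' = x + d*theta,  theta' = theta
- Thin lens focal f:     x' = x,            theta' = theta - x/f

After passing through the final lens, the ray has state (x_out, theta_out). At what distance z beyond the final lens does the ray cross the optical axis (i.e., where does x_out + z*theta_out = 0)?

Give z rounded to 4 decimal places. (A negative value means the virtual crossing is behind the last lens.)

Initial: x=7.0000 theta=0.0000
After 1 (propagate distance d=29): x=7.0000 theta=0.0000
After 2 (thin lens f=41): x=7.0000 theta=-7/41 (≈-0.1707)
After 3 (propagate distance d=20): x=147/41 (≈3.5854) theta=-7/41 (≈-0.1707)
After 4 (thin lens f=15): x=147/41 (≈3.5854) theta=-84/205 (≈-0.4098)
After 5 (propagate distance d=27): x=-1533/205 (≈-7.4780) theta=-84/205 (≈-0.4098)
After 6 (thin lens f=46): x=-1533/205 (≈-7.4780) theta=-2331/9430 (≈-0.2472)
z_focus = -x_out/theta_out = -(-1533/205)/(-2331/9430) = -3358/111 ≈ -30.2523
Rounded to 4 decimal places: z = -30.2523

Answer: -30.2523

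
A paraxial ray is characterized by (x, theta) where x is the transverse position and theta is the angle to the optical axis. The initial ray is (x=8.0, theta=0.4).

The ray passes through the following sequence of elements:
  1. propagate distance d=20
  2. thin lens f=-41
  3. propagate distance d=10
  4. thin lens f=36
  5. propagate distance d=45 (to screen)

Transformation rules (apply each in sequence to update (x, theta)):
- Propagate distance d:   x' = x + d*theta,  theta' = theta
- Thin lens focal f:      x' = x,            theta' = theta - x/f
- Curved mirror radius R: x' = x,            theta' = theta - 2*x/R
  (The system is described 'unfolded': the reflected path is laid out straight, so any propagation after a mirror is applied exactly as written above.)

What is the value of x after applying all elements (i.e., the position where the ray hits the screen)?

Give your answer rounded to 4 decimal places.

Initial: x=8.0000 theta=0.4000
After 1 (propagate distance d=20): x=16.0000 theta=0.4000
After 2 (thin lens f=-41): x=16.0000 theta=162/205 (≈0.7902)
After 3 (propagate distance d=10): x=980/41 (≈23.9024) theta=162/205 (≈0.7902)
After 4 (thin lens f=36): x=980/41 (≈23.9024) theta=233/1845 (≈0.1263)
After 5 (propagate distance d=45 (to screen)): x=1213/41 (≈29.5854) theta=233/1845 (≈0.1263)
Rounded to 4 decimal places: x = 29.5854

Answer: 29.5854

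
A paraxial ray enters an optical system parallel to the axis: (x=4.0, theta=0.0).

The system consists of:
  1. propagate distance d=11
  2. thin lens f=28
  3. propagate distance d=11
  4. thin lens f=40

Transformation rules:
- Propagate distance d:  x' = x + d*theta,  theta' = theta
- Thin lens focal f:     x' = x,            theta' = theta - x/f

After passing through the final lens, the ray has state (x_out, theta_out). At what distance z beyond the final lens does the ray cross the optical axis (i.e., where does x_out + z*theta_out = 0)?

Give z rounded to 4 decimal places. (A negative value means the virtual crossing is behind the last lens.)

Initial: x=4.0000 theta=0.0000
After 1 (propagate distance d=11): x=4.0000 theta=0.0000
After 2 (thin lens f=28): x=4.0000 theta=-1/7 (≈-0.1429)
After 3 (propagate distance d=11): x=17/7 (≈2.4286) theta=-1/7 (≈-0.1429)
After 4 (thin lens f=40): x=17/7 (≈2.4286) theta=-57/280 (≈-0.2036)
z_focus = -x_out/theta_out = -(17/7)/(-57/280) = 680/57 ≈ 11.9298
Rounded to 4 decimal places: z = 11.9298

Answer: 11.9298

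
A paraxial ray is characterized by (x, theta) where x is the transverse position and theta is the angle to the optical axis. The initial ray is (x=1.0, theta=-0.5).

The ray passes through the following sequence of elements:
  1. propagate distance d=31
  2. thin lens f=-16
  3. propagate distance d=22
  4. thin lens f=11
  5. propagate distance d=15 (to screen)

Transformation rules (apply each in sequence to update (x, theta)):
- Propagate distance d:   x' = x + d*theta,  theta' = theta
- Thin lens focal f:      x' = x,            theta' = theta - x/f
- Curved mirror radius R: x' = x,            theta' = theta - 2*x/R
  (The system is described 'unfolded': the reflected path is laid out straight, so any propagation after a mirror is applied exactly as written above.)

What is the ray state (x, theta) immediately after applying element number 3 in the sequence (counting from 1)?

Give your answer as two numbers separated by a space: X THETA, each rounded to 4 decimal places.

Answer: -45.4375 -1.4063

Derivation:
Initial: x=1.0000 theta=-0.5000
After 1 (propagate distance d=31): x=-14.5000 theta=-0.5000
After 2 (thin lens f=-16): x=-14.5000 theta=-45/32 (≈-1.4063)
After 3 (propagate distance d=22): x=-45.4375 theta=-45/32 (≈-1.4063)
Rounded to 4 decimal places: x = -45.4375, theta = -1.4063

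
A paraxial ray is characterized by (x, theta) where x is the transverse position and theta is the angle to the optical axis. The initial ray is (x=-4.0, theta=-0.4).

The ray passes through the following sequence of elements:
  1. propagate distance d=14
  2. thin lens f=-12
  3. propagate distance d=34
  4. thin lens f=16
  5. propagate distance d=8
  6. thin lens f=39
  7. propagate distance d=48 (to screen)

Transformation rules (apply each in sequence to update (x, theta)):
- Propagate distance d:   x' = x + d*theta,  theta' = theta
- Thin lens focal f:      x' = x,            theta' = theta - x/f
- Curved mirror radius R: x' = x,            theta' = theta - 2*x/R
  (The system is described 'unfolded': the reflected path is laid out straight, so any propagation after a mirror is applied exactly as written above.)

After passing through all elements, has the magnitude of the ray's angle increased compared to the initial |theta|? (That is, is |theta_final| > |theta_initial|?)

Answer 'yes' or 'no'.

Initial: x=-4.0000 theta=-0.4000
After 1 (propagate distance d=14): x=-9.6000 theta=-0.4000
After 2 (thin lens f=-12): x=-9.6000 theta=-1.2000
After 3 (propagate distance d=34): x=-50.4000 theta=-1.2000
After 4 (thin lens f=16): x=-50.4000 theta=1.9500
After 5 (propagate distance d=8): x=-34.8000 theta=1.9500
After 6 (thin lens f=39): x=-34.8000 theta=739/260 (≈2.8423)
After 7 (propagate distance d=48 (to screen)): x=6606/65 (≈101.6308) theta=739/260 (≈2.8423)
|theta_initial|=0.4000 |theta_final|=739/260 (≈2.8423) -> increased

Answer: yes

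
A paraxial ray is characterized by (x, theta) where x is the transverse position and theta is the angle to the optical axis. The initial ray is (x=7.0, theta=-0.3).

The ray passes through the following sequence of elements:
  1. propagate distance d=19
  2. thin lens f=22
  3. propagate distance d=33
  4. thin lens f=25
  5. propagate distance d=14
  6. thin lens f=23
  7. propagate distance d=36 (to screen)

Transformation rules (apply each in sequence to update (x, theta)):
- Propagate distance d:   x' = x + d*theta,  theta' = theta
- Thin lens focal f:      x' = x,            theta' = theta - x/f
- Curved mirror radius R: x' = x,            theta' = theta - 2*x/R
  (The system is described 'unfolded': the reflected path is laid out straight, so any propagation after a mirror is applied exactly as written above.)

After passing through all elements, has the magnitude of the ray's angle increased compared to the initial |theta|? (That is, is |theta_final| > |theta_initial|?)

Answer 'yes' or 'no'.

Answer: yes

Derivation:
Initial: x=7.0000 theta=-0.3000
After 1 (propagate distance d=19): x=1.3000 theta=-0.3000
After 2 (thin lens f=22): x=1.3000 theta=-79/220 (≈-0.3591)
After 3 (propagate distance d=33): x=-10.5500 theta=-79/220 (≈-0.3591)
After 4 (thin lens f=25): x=-10.5500 theta=173/2750 (≈0.0629)
After 5 (propagate distance d=14): x=-53181/5500 (≈-9.6693) theta=173/2750 (≈0.0629)
After 6 (thin lens f=23): x=-53181/5500 (≈-9.6693) theta=61139/126500 (≈0.4833)
After 7 (propagate distance d=36 (to screen)): x=977841/126500 (≈7.7300) theta=61139/126500 (≈0.4833)
|theta_initial|=0.3000 |theta_final|=61139/126500 (≈0.4833) -> increased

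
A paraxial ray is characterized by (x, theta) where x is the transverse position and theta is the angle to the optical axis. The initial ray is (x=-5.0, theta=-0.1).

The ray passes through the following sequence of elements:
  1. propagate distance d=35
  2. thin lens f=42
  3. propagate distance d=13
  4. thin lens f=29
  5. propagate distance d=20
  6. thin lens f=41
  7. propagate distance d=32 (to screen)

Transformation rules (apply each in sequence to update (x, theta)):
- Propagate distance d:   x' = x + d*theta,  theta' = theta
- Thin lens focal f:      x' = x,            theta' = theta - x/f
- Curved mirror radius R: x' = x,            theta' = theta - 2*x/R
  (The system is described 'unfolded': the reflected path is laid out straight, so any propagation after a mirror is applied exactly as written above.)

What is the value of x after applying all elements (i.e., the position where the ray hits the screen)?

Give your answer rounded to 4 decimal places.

Answer: 11.1480

Derivation:
Initial: x=-5.0000 theta=-0.1000
After 1 (propagate distance d=35): x=-8.5000 theta=-0.1000
After 2 (thin lens f=42): x=-8.5000 theta=43/420 (≈0.1024)
After 3 (propagate distance d=13): x=-3011/420 (≈-7.1690) theta=43/420 (≈0.1024)
After 4 (thin lens f=29): x=-3011/420 (≈-7.1690) theta=2129/6090 (≈0.3496)
After 5 (propagate distance d=20): x=-2159/12180 (≈-0.1773) theta=2129/6090 (≈0.3496)
After 6 (thin lens f=41): x=-2159/12180 (≈-0.1773) theta=176737/499380 (≈0.3539)
After 7 (propagate distance d=32 (to screen)): x=159059/14268 (≈11.1480) theta=176737/499380 (≈0.3539)
Rounded to 4 decimal places: x = 11.1480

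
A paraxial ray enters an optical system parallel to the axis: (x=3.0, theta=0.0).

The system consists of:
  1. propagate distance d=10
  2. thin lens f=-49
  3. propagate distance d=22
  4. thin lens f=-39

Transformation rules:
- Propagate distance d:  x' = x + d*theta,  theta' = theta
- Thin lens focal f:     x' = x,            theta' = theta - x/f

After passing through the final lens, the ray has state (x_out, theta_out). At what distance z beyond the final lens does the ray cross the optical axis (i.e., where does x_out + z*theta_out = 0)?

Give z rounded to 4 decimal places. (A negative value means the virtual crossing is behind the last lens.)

Answer: -25.1727

Derivation:
Initial: x=3.0000 theta=0.0000
After 1 (propagate distance d=10): x=3.0000 theta=0.0000
After 2 (thin lens f=-49): x=3.0000 theta=3/49 (≈0.0612)
After 3 (propagate distance d=22): x=213/49 (≈4.3469) theta=3/49 (≈0.0612)
After 4 (thin lens f=-39): x=213/49 (≈4.3469) theta=110/637 (≈0.1727)
z_focus = -x_out/theta_out = -(213/49)/(110/637) = -2769/110 ≈ -25.1727
Rounded to 4 decimal places: z = -25.1727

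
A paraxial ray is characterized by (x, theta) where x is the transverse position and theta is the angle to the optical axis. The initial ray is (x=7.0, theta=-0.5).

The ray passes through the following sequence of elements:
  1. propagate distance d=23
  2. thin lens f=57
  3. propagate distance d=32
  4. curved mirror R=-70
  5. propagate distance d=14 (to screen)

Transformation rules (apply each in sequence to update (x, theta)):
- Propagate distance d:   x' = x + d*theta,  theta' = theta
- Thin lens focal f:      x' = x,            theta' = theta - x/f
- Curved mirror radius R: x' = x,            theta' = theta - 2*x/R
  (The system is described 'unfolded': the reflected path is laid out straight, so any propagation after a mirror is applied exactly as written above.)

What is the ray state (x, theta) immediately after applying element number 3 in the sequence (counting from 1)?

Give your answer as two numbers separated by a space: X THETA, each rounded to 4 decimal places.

Initial: x=7.0000 theta=-0.5000
After 1 (propagate distance d=23): x=-4.5000 theta=-0.5000
After 2 (thin lens f=57): x=-4.5000 theta=-8/19 (≈-0.4211)
After 3 (propagate distance d=32): x=-683/38 (≈-17.9737) theta=-8/19 (≈-0.4211)
Rounded to 4 decimal places: x = -17.9737, theta = -0.4211

Answer: -17.9737 -0.4211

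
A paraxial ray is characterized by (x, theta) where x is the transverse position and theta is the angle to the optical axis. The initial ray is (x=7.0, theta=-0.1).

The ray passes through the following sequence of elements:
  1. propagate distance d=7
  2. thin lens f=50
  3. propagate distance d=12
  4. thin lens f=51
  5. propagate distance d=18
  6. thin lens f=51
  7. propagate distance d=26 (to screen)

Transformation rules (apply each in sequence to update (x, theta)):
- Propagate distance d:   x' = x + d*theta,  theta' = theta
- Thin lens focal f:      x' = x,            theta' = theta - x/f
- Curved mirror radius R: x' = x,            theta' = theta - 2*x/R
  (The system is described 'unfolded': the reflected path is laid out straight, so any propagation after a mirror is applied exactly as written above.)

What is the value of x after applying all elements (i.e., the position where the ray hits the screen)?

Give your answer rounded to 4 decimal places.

Answer: -8.5612

Derivation:
Initial: x=7.0000 theta=-0.1000
After 1 (propagate distance d=7): x=6.3000 theta=-0.1000
After 2 (thin lens f=50): x=6.3000 theta=-0.2260
After 3 (propagate distance d=12): x=3.5880 theta=-0.2260
After 4 (thin lens f=51): x=3.5880 theta=-2519/8500 (≈-0.2964)
After 5 (propagate distance d=18): x=-3711/2125 (≈-1.7464) theta=-2519/8500 (≈-0.2964)
After 6 (thin lens f=51): x=-3711/2125 (≈-1.7464) theta=-303/1156 (≈-0.2621)
After 7 (propagate distance d=26 (to screen)): x=-618549/72250 (≈-8.5612) theta=-303/1156 (≈-0.2621)
Rounded to 4 decimal places: x = -8.5612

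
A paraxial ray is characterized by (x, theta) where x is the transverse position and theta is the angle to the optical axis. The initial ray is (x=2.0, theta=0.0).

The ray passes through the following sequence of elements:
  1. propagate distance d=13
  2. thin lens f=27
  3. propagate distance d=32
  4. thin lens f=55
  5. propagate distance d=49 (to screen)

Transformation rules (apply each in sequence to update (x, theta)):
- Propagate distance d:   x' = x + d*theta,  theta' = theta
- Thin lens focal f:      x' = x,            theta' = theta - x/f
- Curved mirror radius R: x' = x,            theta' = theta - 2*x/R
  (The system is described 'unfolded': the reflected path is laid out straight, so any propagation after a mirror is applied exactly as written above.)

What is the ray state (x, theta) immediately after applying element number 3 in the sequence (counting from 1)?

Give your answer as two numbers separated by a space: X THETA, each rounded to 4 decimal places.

Answer: -0.3704 -0.0741

Derivation:
Initial: x=2.0000 theta=0.0000
After 1 (propagate distance d=13): x=2.0000 theta=0.0000
After 2 (thin lens f=27): x=2.0000 theta=-2/27 (≈-0.0741)
After 3 (propagate distance d=32): x=-10/27 (≈-0.3704) theta=-2/27 (≈-0.0741)
Rounded to 4 decimal places: x = -0.3704, theta = -0.0741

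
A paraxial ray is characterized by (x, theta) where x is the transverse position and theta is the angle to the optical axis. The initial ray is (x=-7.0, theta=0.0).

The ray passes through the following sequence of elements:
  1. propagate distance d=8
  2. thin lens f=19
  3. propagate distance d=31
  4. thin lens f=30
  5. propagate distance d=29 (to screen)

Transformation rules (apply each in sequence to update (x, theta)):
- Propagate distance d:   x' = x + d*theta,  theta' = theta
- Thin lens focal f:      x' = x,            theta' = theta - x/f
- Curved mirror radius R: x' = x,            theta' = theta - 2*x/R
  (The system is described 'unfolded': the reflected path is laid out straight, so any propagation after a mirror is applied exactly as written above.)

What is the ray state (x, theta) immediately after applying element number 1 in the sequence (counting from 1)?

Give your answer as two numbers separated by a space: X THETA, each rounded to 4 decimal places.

Answer: -7.0000 0.0000

Derivation:
Initial: x=-7.0000 theta=0.0000
After 1 (propagate distance d=8): x=-7.0000 theta=0.0000
Rounded to 4 decimal places: x = -7.0000, theta = 0.0000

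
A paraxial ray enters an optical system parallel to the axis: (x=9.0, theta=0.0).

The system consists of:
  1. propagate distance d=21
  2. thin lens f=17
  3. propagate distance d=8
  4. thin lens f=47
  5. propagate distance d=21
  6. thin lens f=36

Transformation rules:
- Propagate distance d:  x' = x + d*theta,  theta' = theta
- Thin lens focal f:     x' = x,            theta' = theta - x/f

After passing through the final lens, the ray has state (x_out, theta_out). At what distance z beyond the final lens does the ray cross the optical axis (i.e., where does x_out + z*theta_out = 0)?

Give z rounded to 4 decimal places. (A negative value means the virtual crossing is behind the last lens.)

Initial: x=9.0000 theta=0.0000
After 1 (propagate distance d=21): x=9.0000 theta=0.0000
After 2 (thin lens f=17): x=9.0000 theta=-9/17 (≈-0.5294)
After 3 (propagate distance d=8): x=81/17 (≈4.7647) theta=-9/17 (≈-0.5294)
After 4 (thin lens f=47): x=81/17 (≈4.7647) theta=-504/799 (≈-0.6308)
After 5 (propagate distance d=21): x=-6777/799 (≈-8.4819) theta=-504/799 (≈-0.6308)
After 6 (thin lens f=36): x=-6777/799 (≈-8.4819) theta=-1263/3196 (≈-0.3952)
z_focus = -x_out/theta_out = -(-6777/799)/(-1263/3196) = -9036/421 ≈ -21.4632
Rounded to 4 decimal places: z = -21.4632

Answer: -21.4632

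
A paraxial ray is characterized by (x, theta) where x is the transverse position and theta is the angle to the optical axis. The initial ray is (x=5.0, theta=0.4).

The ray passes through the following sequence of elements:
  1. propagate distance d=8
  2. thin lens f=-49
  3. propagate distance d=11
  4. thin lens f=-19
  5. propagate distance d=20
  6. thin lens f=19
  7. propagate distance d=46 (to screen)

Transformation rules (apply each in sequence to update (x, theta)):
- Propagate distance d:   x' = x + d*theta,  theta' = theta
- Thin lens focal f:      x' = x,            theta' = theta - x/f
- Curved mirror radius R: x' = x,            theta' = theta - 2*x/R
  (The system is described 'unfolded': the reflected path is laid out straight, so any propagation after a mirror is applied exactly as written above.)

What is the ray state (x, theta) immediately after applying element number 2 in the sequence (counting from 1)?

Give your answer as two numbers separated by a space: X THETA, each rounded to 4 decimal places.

Answer: 8.2000 0.5673

Derivation:
Initial: x=5.0000 theta=0.4000
After 1 (propagate distance d=8): x=8.2000 theta=0.4000
After 2 (thin lens f=-49): x=8.2000 theta=139/245 (≈0.5673)
Rounded to 4 decimal places: x = 8.2000, theta = 0.5673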